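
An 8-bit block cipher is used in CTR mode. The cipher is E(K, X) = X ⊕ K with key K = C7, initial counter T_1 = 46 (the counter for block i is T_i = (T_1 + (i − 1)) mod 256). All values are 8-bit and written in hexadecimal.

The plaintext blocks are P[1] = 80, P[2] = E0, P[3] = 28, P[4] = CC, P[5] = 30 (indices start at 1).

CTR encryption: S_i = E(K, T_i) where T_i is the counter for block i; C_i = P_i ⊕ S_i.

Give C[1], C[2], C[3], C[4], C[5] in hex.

C[1] = 01, C[2] = 60, C[3] = A7, C[4] = 42, C[5] = BD

C[1]: T = 46, S = E(K, T) = 81; 80 ⊕ 81 = 01.
C[2]: T = 47, S = E(K, T) = 80; E0 ⊕ 80 = 60.
C[3]: T = 48, S = E(K, T) = 8F; 28 ⊕ 8F = A7.
C[4]: T = 49, S = E(K, T) = 8E; CC ⊕ 8E = 42.
C[5]: T = 4A, S = E(K, T) = 8D; 30 ⊕ 8D = BD.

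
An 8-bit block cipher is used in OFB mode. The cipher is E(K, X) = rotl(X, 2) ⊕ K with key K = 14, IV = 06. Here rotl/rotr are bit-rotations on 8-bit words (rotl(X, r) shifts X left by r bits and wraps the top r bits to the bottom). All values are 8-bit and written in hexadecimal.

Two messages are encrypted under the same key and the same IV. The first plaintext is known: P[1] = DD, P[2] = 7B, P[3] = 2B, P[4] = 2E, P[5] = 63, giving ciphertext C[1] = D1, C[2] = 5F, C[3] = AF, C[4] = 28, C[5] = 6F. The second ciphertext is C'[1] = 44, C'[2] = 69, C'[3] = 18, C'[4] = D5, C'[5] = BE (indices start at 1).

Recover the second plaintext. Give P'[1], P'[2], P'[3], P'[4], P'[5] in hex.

In OFB with a reused IV, both messages share the same keystream S_i, so C_i ⊕ C'_i = P_i ⊕ P'_i and thus P'_i = P_i ⊕ C_i ⊕ C'_i.
P'[1]: DD ⊕ D1 ⊕ 44 = 48.
P'[2]: 7B ⊕ 5F ⊕ 69 = 4D.
P'[3]: 2B ⊕ AF ⊕ 18 = 9C.
P'[4]: 2E ⊕ 28 ⊕ D5 = D3.
P'[5]: 63 ⊕ 6F ⊕ BE = B2.

P'[1] = 48, P'[2] = 4D, P'[3] = 9C, P'[4] = D3, P'[5] = B2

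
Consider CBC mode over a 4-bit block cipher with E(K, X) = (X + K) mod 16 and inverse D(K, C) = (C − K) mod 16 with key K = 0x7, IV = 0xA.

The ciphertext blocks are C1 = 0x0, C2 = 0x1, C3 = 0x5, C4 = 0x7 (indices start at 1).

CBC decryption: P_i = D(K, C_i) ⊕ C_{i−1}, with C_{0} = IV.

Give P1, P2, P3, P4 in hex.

P1: D(K, 0x0) = 0x9; 0x9 ⊕ 0xA = 0x3.
P2: D(K, 0x1) = 0xA; 0xA ⊕ 0x0 = 0xA.
P3: D(K, 0x5) = 0xE; 0xE ⊕ 0x1 = 0xF.
P4: D(K, 0x7) = 0x0; 0x0 ⊕ 0x5 = 0x5.

P1 = 0x3, P2 = 0xA, P3 = 0xF, P4 = 0x5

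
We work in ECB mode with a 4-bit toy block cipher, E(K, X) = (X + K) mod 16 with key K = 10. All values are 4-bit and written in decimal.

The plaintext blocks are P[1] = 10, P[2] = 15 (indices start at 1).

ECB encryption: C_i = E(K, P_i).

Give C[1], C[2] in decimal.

C[1] = 4, C[2] = 9

C[1]: E(K, 10) = 4.
C[2]: E(K, 15) = 9.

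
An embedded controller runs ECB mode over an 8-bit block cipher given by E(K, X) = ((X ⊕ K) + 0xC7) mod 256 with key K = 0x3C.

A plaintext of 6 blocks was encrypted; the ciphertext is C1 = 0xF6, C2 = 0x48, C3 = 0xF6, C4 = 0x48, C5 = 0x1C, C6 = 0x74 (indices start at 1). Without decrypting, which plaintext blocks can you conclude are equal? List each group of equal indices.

ECB encrypts each block independently with the same key, so equal ciphertext blocks imply equal plaintext blocks.
C1 = C3 = 0xF6, so P1 = P3.
C2 = C4 = 0x48, so P2 = P4.

P1 = P3; P2 = P4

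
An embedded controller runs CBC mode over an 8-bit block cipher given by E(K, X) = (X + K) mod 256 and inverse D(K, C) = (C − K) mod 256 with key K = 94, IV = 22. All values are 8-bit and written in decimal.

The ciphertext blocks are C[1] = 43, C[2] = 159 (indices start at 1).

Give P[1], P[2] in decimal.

P[1] = 219, P[2] = 106

CBC decryption: P_i = D(K, C_i) ⊕ C_{i−1}, with C_{0} = IV.
P[1]: D(K, 43) = 205; 205 ⊕ 22 = 219.
P[2]: D(K, 159) = 65; 65 ⊕ 43 = 106.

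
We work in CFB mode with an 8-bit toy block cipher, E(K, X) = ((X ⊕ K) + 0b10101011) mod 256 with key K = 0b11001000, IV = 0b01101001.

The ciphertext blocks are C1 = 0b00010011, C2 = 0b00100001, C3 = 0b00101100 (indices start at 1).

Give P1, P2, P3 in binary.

CFB decryption: P_i = C_i ⊕ E(K, C_{i−1}), with C_{0} = IV.
P1: E(K, 0b01101001) = 0b01001100; 0b00010011 ⊕ 0b01001100 = 0b01011111.
P2: E(K, 0b00010011) = 0b10000110; 0b00100001 ⊕ 0b10000110 = 0b10100111.
P3: E(K, 0b00100001) = 0b10010100; 0b00101100 ⊕ 0b10010100 = 0b10111000.

P1 = 0b01011111, P2 = 0b10100111, P3 = 0b10111000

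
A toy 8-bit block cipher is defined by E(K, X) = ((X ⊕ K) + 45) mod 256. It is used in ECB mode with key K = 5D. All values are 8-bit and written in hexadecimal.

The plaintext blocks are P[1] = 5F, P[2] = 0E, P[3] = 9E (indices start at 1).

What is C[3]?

ECB encryption: C_i = E(K, P_i).
C[3]: E(K, 9E) = 08.

C[3] = 08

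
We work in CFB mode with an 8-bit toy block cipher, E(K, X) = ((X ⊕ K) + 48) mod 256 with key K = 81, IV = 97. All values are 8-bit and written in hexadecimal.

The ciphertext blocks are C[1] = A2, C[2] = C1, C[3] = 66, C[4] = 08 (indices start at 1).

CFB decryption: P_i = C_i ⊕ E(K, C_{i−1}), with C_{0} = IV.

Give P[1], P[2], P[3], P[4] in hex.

P[1] = FC, P[2] = AA, P[3] = EE, P[4] = 27

P[1]: E(K, 97) = 5E; A2 ⊕ 5E = FC.
P[2]: E(K, A2) = 6B; C1 ⊕ 6B = AA.
P[3]: E(K, C1) = 88; 66 ⊕ 88 = EE.
P[4]: E(K, 66) = 2F; 08 ⊕ 2F = 27.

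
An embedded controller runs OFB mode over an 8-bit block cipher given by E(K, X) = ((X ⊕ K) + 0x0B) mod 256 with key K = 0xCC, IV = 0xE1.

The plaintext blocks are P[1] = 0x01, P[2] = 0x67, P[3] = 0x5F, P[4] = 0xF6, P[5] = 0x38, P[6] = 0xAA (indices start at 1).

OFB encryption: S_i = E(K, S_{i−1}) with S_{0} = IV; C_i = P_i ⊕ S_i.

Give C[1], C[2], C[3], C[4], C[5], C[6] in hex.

C[1]: S = E(K, 0xE1) = 0x38; 0x01 ⊕ 0x38 = 0x39.
C[2]: S = E(K, 0x38) = 0xFF; 0x67 ⊕ 0xFF = 0x98.
C[3]: S = E(K, 0xFF) = 0x3E; 0x5F ⊕ 0x3E = 0x61.
C[4]: S = E(K, 0x3E) = 0xFD; 0xF6 ⊕ 0xFD = 0x0B.
C[5]: S = E(K, 0xFD) = 0x3C; 0x38 ⊕ 0x3C = 0x04.
C[6]: S = E(K, 0x3C) = 0xFB; 0xAA ⊕ 0xFB = 0x51.

C[1] = 0x39, C[2] = 0x98, C[3] = 0x61, C[4] = 0x0B, C[5] = 0x04, C[6] = 0x51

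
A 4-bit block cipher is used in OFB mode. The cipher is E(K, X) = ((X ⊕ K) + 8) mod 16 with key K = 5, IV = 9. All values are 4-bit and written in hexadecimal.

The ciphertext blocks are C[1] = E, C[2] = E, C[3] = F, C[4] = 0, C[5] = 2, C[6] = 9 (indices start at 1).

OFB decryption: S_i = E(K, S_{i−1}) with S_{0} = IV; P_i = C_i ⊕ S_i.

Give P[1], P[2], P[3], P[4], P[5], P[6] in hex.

P[1]: S = E(K, 9) = 4; E ⊕ 4 = A.
P[2]: S = E(K, 4) = 9; E ⊕ 9 = 7.
P[3]: S = E(K, 9) = 4; F ⊕ 4 = B.
P[4]: S = E(K, 4) = 9; 0 ⊕ 9 = 9.
P[5]: S = E(K, 9) = 4; 2 ⊕ 4 = 6.
P[6]: S = E(K, 4) = 9; 9 ⊕ 9 = 0.

P[1] = A, P[2] = 7, P[3] = B, P[4] = 9, P[5] = 6, P[6] = 0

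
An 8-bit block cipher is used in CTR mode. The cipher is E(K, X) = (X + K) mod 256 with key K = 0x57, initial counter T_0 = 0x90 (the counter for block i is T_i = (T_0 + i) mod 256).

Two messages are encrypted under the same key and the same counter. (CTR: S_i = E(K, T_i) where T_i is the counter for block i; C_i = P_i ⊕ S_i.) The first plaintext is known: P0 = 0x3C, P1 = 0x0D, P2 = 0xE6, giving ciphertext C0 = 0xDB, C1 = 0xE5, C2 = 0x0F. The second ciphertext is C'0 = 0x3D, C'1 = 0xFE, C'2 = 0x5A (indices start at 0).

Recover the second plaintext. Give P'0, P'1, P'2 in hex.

P'0 = 0xDA, P'1 = 0x16, P'2 = 0xB3

In CTR with a reused counter, both messages share the same keystream S_i, so C_i ⊕ C'_i = P_i ⊕ P'_i and thus P'_i = P_i ⊕ C_i ⊕ C'_i.
P'0: 0x3C ⊕ 0xDB ⊕ 0x3D = 0xDA.
P'1: 0x0D ⊕ 0xE5 ⊕ 0xFE = 0x16.
P'2: 0xE6 ⊕ 0x0F ⊕ 0x5A = 0xB3.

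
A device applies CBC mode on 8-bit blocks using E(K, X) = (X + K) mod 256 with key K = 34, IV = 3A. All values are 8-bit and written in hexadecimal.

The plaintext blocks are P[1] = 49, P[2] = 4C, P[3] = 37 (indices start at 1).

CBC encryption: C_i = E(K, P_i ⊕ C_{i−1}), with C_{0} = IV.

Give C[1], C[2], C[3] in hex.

C[1]: P[1] ⊕ 3A = 73; E(K, 73) = A7.
C[2]: P[2] ⊕ A7 = EB; E(K, EB) = 1F.
C[3]: P[3] ⊕ 1F = 28; E(K, 28) = 5C.

C[1] = A7, C[2] = 1F, C[3] = 5C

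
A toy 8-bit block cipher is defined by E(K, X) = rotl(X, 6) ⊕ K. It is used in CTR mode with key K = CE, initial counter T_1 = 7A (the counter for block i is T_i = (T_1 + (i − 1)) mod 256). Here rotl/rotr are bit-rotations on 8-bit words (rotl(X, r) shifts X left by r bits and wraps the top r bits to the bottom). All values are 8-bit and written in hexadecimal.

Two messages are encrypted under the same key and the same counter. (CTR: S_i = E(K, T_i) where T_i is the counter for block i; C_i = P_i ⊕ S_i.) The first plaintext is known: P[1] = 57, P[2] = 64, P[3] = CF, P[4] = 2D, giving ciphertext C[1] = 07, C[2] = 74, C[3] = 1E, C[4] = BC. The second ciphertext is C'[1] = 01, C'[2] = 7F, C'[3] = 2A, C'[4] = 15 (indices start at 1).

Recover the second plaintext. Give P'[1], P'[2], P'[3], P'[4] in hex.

In CTR with a reused counter, both messages share the same keystream S_i, so C_i ⊕ C'_i = P_i ⊕ P'_i and thus P'_i = P_i ⊕ C_i ⊕ C'_i.
P'[1]: 57 ⊕ 07 ⊕ 01 = 51.
P'[2]: 64 ⊕ 74 ⊕ 7F = 6F.
P'[3]: CF ⊕ 1E ⊕ 2A = FB.
P'[4]: 2D ⊕ BC ⊕ 15 = 84.

P'[1] = 51, P'[2] = 6F, P'[3] = FB, P'[4] = 84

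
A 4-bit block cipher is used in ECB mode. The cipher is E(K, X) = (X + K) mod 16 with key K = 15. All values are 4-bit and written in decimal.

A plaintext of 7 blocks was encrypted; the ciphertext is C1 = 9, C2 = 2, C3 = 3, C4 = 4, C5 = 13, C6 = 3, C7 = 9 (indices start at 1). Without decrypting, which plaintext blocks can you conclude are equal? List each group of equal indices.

P1 = P7; P3 = P6

ECB encrypts each block independently with the same key, so equal ciphertext blocks imply equal plaintext blocks.
C1 = C7 = 9, so P1 = P7.
C3 = C6 = 3, so P3 = P6.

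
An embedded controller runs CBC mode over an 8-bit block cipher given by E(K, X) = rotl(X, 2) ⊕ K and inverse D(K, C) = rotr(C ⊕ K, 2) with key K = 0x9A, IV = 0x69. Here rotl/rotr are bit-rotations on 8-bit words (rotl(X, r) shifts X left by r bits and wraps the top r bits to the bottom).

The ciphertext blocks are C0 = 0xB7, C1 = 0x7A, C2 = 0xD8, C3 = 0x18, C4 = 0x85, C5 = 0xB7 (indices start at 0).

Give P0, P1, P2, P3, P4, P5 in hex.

P0 = 0x22, P1 = 0x8F, P2 = 0xEA, P3 = 0x78, P4 = 0xDF, P5 = 0xCE

CBC decryption: P_i = D(K, C_i) ⊕ C_{i−1}, with C_{−1} = IV.
P0: D(K, 0xB7) = 0x4B; 0x4B ⊕ 0x69 = 0x22.
P1: D(K, 0x7A) = 0x38; 0x38 ⊕ 0xB7 = 0x8F.
P2: D(K, 0xD8) = 0x90; 0x90 ⊕ 0x7A = 0xEA.
P3: D(K, 0x18) = 0xA0; 0xA0 ⊕ 0xD8 = 0x78.
P4: D(K, 0x85) = 0xC7; 0xC7 ⊕ 0x18 = 0xDF.
P5: D(K, 0xB7) = 0x4B; 0x4B ⊕ 0x85 = 0xCE.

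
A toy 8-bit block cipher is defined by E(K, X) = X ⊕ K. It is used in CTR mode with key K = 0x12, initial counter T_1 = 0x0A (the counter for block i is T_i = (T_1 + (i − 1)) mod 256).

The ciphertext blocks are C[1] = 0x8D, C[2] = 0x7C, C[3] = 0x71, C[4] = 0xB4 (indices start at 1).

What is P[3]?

CTR decryption: S_i = E(K, T_i) where T_i is the counter for block i; P_i = C_i ⊕ S_i.
P[3]: T = 0x0C, S = E(K, T) = 0x1E; 0x71 ⊕ 0x1E = 0x6F.

P[3] = 0x6F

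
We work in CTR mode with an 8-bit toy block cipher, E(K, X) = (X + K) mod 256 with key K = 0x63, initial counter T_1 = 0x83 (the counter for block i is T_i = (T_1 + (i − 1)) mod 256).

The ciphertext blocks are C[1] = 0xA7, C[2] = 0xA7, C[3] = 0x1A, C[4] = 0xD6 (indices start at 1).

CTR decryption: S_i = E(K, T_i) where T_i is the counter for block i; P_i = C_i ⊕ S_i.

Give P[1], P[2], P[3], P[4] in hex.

P[1] = 0x41, P[2] = 0x40, P[3] = 0xF2, P[4] = 0x3F

P[1]: T = 0x83, S = E(K, T) = 0xE6; 0xA7 ⊕ 0xE6 = 0x41.
P[2]: T = 0x84, S = E(K, T) = 0xE7; 0xA7 ⊕ 0xE7 = 0x40.
P[3]: T = 0x85, S = E(K, T) = 0xE8; 0x1A ⊕ 0xE8 = 0xF2.
P[4]: T = 0x86, S = E(K, T) = 0xE9; 0xD6 ⊕ 0xE9 = 0x3F.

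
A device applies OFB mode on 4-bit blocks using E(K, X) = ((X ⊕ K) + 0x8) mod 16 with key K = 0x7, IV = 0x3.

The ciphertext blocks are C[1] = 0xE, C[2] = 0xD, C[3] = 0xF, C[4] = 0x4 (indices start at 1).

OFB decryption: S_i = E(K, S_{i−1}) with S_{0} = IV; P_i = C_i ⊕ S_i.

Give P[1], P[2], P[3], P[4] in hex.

P[1] = 0x2, P[2] = 0xE, P[3] = 0x3, P[4] = 0x7

P[1]: S = E(K, 0x3) = 0xC; 0xE ⊕ 0xC = 0x2.
P[2]: S = E(K, 0xC) = 0x3; 0xD ⊕ 0x3 = 0xE.
P[3]: S = E(K, 0x3) = 0xC; 0xF ⊕ 0xC = 0x3.
P[4]: S = E(K, 0xC) = 0x3; 0x4 ⊕ 0x3 = 0x7.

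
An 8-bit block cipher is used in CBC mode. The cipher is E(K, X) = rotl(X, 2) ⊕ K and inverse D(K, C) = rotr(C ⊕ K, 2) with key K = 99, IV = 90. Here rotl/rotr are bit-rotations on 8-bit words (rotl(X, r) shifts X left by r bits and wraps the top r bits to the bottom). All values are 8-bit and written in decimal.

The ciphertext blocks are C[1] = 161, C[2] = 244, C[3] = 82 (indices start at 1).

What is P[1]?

CBC decryption: P_i = D(K, C_i) ⊕ C_{i−1}, with C_{0} = IV.
P[1]: D(K, 161) = 176; 176 ⊕ 90 = 234.

P[1] = 234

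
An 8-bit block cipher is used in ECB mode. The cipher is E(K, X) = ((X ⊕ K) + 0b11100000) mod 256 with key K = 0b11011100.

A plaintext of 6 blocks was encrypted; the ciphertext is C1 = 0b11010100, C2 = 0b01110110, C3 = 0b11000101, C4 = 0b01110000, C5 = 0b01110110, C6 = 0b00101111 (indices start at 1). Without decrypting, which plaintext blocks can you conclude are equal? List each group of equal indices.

P2 = P5

ECB encrypts each block independently with the same key, so equal ciphertext blocks imply equal plaintext blocks.
C2 = C5 = 0b01110110, so P2 = P5.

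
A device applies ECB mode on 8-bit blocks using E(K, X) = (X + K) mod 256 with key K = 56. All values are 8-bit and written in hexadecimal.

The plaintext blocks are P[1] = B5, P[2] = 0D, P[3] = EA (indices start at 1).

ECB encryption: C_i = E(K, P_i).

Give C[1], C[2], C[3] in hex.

C[1]: E(K, B5) = 0B.
C[2]: E(K, 0D) = 63.
C[3]: E(K, EA) = 40.

C[1] = 0B, C[2] = 63, C[3] = 40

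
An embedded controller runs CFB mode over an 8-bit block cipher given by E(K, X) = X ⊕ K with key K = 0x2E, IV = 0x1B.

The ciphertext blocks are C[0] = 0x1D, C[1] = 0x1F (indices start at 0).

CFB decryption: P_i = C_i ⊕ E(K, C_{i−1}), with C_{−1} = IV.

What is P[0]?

P[0] = 0x28

P[0]: E(K, 0x1B) = 0x35; 0x1D ⊕ 0x35 = 0x28.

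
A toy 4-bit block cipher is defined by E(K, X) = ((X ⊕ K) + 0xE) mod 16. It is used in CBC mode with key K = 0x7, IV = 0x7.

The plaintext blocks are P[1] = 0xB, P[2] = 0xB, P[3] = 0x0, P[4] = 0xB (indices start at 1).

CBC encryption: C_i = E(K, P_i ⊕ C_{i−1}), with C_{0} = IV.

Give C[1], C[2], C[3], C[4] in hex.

C[1]: P[1] ⊕ 0x7 = 0xC; E(K, 0xC) = 0x9.
C[2]: P[2] ⊕ 0x9 = 0x2; E(K, 0x2) = 0x3.
C[3]: P[3] ⊕ 0x3 = 0x3; E(K, 0x3) = 0x2.
C[4]: P[4] ⊕ 0x2 = 0x9; E(K, 0x9) = 0xC.

C[1] = 0x9, C[2] = 0x3, C[3] = 0x2, C[4] = 0xC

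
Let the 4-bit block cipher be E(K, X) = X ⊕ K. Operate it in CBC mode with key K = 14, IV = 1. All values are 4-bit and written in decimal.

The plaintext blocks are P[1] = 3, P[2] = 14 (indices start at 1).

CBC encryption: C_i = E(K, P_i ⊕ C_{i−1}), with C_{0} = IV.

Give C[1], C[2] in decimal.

C[1]: P[1] ⊕ 1 = 2; E(K, 2) = 12.
C[2]: P[2] ⊕ 12 = 2; E(K, 2) = 12.

C[1] = 12, C[2] = 12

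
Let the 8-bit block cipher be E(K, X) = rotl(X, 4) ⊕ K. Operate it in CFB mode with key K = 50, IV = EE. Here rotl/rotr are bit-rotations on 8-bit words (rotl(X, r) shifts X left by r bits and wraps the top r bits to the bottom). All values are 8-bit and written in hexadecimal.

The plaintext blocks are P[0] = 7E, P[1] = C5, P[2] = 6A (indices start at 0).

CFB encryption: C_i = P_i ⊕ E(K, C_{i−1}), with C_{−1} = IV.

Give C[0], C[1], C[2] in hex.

C[0]: E(K, EE) = BE; 7E ⊕ BE = C0.
C[1]: E(K, C0) = 5C; C5 ⊕ 5C = 99.
C[2]: E(K, 99) = C9; 6A ⊕ C9 = A3.

C[0] = C0, C[1] = 99, C[2] = A3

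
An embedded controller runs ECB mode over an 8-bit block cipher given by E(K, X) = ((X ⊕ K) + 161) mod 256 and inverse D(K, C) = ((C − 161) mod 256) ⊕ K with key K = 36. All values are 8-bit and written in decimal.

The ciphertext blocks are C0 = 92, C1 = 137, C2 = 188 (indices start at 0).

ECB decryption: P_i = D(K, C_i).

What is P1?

P1 = 204

P1: D(K, 137) = 204.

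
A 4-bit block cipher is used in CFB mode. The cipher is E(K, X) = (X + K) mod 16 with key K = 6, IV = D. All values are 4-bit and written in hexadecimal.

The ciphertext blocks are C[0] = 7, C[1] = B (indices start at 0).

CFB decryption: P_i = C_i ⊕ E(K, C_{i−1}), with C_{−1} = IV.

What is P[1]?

P[1] = 6

P[1]: E(K, 7) = D; B ⊕ D = 6.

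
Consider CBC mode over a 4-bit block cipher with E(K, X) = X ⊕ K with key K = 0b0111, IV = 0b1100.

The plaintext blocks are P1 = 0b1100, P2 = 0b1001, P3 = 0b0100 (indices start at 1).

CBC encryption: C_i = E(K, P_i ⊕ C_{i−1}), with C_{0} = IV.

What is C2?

C1: P1 ⊕ 0b1100 = 0b0000; E(K, 0b0000) = 0b0111.
C2: P2 ⊕ 0b0111 = 0b1110; E(K, 0b1110) = 0b1001.

C2 = 0b1001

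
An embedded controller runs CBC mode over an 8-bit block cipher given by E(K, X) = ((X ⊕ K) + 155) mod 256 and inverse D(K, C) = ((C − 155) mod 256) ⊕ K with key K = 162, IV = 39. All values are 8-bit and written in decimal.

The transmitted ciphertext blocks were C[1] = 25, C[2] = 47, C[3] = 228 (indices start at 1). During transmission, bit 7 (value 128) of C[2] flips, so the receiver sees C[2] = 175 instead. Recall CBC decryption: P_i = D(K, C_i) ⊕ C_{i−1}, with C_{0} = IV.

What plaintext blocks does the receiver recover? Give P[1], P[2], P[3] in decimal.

Only C[2] changed, to 175. In CBC, a change in C_i garbles P_i and flips the same bit in P_{i+1}. Decrypting the received ciphertext:
P[1]: D(K, 25) = 220; 220 ⊕ 39 = 251.
P[2]: D(K, 175) = 182; 182 ⊕ 25 = 175.
P[3]: D(K, 228) = 235; 235 ⊕ 175 = 68.
Blocks that differ from the original plaintext: P[2], P[3].

P[1] = 251, P[2] = 175, P[3] = 68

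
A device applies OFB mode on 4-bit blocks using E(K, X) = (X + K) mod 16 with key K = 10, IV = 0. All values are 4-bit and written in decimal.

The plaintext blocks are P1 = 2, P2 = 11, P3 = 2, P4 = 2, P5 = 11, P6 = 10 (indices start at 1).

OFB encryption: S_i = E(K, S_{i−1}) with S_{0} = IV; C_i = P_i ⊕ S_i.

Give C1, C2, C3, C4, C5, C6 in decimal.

C1 = 8, C2 = 15, C3 = 12, C4 = 10, C5 = 9, C6 = 6

C1: S = E(K, 0) = 10; 2 ⊕ 10 = 8.
C2: S = E(K, 10) = 4; 11 ⊕ 4 = 15.
C3: S = E(K, 4) = 14; 2 ⊕ 14 = 12.
C4: S = E(K, 14) = 8; 2 ⊕ 8 = 10.
C5: S = E(K, 8) = 2; 11 ⊕ 2 = 9.
C6: S = E(K, 2) = 12; 10 ⊕ 12 = 6.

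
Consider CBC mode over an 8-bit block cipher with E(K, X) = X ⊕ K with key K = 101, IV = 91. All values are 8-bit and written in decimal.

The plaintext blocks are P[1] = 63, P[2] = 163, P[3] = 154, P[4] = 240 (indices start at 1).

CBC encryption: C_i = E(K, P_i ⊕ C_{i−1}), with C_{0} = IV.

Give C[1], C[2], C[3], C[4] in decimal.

C[1]: P[1] ⊕ 91 = 100; E(K, 100) = 1.
C[2]: P[2] ⊕ 1 = 162; E(K, 162) = 199.
C[3]: P[3] ⊕ 199 = 93; E(K, 93) = 56.
C[4]: P[4] ⊕ 56 = 200; E(K, 200) = 173.

C[1] = 1, C[2] = 199, C[3] = 56, C[4] = 173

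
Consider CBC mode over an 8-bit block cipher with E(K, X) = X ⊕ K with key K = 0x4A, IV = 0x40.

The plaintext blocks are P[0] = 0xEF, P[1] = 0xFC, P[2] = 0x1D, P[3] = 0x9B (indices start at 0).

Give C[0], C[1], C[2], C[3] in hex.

C[0] = 0xE5, C[1] = 0x53, C[2] = 0x04, C[3] = 0xD5

CBC encryption: C_i = E(K, P_i ⊕ C_{i−1}), with C_{−1} = IV.
C[0]: P[0] ⊕ 0x40 = 0xAF; E(K, 0xAF) = 0xE5.
C[1]: P[1] ⊕ 0xE5 = 0x19; E(K, 0x19) = 0x53.
C[2]: P[2] ⊕ 0x53 = 0x4E; E(K, 0x4E) = 0x04.
C[3]: P[3] ⊕ 0x04 = 0x9F; E(K, 0x9F) = 0xD5.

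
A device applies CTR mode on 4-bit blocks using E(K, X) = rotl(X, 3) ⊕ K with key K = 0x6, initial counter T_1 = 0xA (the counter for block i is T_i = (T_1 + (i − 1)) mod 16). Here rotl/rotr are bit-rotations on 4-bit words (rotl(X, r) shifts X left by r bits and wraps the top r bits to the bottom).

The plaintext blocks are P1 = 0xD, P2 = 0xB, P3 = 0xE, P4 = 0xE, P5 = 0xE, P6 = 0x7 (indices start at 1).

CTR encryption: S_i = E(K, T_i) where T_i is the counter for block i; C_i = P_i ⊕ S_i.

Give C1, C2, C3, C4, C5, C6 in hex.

C1 = 0xE, C2 = 0x0, C3 = 0xE, C4 = 0x6, C5 = 0xF, C6 = 0xE

C1: T = 0xA, S = E(K, T) = 0x3; 0xD ⊕ 0x3 = 0xE.
C2: T = 0xB, S = E(K, T) = 0xB; 0xB ⊕ 0xB = 0x0.
C3: T = 0xC, S = E(K, T) = 0x0; 0xE ⊕ 0x0 = 0xE.
C4: T = 0xD, S = E(K, T) = 0x8; 0xE ⊕ 0x8 = 0x6.
C5: T = 0xE, S = E(K, T) = 0x1; 0xE ⊕ 0x1 = 0xF.
C6: T = 0xF, S = E(K, T) = 0x9; 0x7 ⊕ 0x9 = 0xE.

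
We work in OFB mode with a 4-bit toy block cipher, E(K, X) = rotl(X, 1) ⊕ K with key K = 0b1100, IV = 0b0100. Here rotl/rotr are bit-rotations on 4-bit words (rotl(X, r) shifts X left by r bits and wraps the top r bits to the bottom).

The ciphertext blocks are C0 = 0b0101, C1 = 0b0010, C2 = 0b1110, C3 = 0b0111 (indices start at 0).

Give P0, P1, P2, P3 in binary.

P0 = 0b0001, P1 = 0b0110, P2 = 0b1010, P3 = 0b0011

OFB decryption: S_i = E(K, S_{i−1}) with S_{−1} = IV; P_i = C_i ⊕ S_i.
P0: S = E(K, 0b0100) = 0b0100; 0b0101 ⊕ 0b0100 = 0b0001.
P1: S = E(K, 0b0100) = 0b0100; 0b0010 ⊕ 0b0100 = 0b0110.
P2: S = E(K, 0b0100) = 0b0100; 0b1110 ⊕ 0b0100 = 0b1010.
P3: S = E(K, 0b0100) = 0b0100; 0b0111 ⊕ 0b0100 = 0b0011.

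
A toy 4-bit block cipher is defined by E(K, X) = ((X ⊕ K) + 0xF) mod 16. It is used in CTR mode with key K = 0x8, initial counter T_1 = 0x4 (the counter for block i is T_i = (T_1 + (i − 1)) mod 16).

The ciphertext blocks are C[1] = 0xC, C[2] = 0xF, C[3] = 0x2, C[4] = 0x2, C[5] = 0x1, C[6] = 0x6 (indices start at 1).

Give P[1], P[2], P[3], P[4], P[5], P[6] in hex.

CTR decryption: S_i = E(K, T_i) where T_i is the counter for block i; P_i = C_i ⊕ S_i.
P[1]: T = 0x4, S = E(K, T) = 0xB; 0xC ⊕ 0xB = 0x7.
P[2]: T = 0x5, S = E(K, T) = 0xC; 0xF ⊕ 0xC = 0x3.
P[3]: T = 0x6, S = E(K, T) = 0xD; 0x2 ⊕ 0xD = 0xF.
P[4]: T = 0x7, S = E(K, T) = 0xE; 0x2 ⊕ 0xE = 0xC.
P[5]: T = 0x8, S = E(K, T) = 0xF; 0x1 ⊕ 0xF = 0xE.
P[6]: T = 0x9, S = E(K, T) = 0x0; 0x6 ⊕ 0x0 = 0x6.

P[1] = 0x7, P[2] = 0x3, P[3] = 0xF, P[4] = 0xC, P[5] = 0xE, P[6] = 0x6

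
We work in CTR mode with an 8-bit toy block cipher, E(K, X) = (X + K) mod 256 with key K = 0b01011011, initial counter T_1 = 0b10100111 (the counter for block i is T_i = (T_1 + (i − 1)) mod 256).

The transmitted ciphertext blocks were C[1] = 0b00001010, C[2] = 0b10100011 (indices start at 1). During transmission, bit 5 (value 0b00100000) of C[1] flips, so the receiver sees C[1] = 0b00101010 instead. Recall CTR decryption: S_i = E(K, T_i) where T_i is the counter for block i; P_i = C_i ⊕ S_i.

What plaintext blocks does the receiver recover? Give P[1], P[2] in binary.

Only C[1] changed, to 0b00101010. In CTR, a change in C_i flips the same bit in P_i only; the keystream is unaffected. Decrypting the received ciphertext:
P[1]: T = 0b10100111, S = E(K, T) = 0b00000010; 0b00101010 ⊕ 0b00000010 = 0b00101000.
P[2]: T = 0b10101000, S = E(K, T) = 0b00000011; 0b10100011 ⊕ 0b00000011 = 0b10100000.
Blocks that differ from the original plaintext: P[1].

P[1] = 0b00101000, P[2] = 0b10100000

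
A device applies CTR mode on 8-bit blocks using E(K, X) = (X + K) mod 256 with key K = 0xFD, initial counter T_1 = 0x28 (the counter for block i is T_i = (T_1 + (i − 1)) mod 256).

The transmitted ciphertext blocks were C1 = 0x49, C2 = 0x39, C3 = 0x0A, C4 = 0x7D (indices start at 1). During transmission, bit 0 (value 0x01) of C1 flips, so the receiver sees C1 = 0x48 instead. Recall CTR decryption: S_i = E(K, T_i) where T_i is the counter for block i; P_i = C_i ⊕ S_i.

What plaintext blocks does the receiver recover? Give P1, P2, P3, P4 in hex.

Only C1 changed, to 0x48. In CTR, a change in C_i flips the same bit in P_i only; the keystream is unaffected. Decrypting the received ciphertext:
P1: T = 0x28, S = E(K, T) = 0x25; 0x48 ⊕ 0x25 = 0x6D.
P2: T = 0x29, S = E(K, T) = 0x26; 0x39 ⊕ 0x26 = 0x1F.
P3: T = 0x2A, S = E(K, T) = 0x27; 0x0A ⊕ 0x27 = 0x2D.
P4: T = 0x2B, S = E(K, T) = 0x28; 0x7D ⊕ 0x28 = 0x55.
Blocks that differ from the original plaintext: P1.

P1 = 0x6D, P2 = 0x1F, P3 = 0x2D, P4 = 0x55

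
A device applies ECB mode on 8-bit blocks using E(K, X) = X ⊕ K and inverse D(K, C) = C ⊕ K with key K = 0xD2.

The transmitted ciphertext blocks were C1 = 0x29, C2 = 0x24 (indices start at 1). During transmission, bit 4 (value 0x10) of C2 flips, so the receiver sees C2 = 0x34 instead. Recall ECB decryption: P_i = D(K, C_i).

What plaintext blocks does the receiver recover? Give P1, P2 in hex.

Only C2 changed, to 0x34. In ECB, a change in C_i affects only P_i. Decrypting the received ciphertext:
P1: D(K, 0x29) = 0xFB.
P2: D(K, 0x34) = 0xE6.
Blocks that differ from the original plaintext: P2.

P1 = 0xFB, P2 = 0xE6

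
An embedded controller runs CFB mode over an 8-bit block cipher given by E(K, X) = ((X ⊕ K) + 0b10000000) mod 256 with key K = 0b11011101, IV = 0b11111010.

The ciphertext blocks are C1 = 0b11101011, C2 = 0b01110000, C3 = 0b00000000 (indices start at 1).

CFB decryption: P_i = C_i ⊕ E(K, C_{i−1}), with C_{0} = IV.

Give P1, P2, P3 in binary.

P1: E(K, 0b11111010) = 0b10100111; 0b11101011 ⊕ 0b10100111 = 0b01001100.
P2: E(K, 0b11101011) = 0b10110110; 0b01110000 ⊕ 0b10110110 = 0b11000110.
P3: E(K, 0b01110000) = 0b00101101; 0b00000000 ⊕ 0b00101101 = 0b00101101.

P1 = 0b01001100, P2 = 0b11000110, P3 = 0b00101101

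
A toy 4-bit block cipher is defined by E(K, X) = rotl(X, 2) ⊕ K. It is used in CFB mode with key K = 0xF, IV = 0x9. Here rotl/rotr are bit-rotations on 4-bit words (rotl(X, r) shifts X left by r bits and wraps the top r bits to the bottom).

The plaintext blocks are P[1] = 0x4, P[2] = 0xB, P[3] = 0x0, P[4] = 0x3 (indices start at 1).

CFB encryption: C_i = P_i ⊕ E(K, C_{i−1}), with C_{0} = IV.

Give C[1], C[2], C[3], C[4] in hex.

C[1]: E(K, 0x9) = 0x9; 0x4 ⊕ 0x9 = 0xD.
C[2]: E(K, 0xD) = 0x8; 0xB ⊕ 0x8 = 0x3.
C[3]: E(K, 0x3) = 0x3; 0x0 ⊕ 0x3 = 0x3.
C[4]: E(K, 0x3) = 0x3; 0x3 ⊕ 0x3 = 0x0.

C[1] = 0xD, C[2] = 0x3, C[3] = 0x3, C[4] = 0x0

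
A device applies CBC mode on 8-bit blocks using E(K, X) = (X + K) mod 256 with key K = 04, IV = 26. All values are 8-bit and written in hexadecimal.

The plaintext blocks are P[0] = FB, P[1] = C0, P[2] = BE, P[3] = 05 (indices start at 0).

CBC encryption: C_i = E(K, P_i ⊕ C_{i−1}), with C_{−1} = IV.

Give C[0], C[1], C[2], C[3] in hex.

C[0] = E1, C[1] = 25, C[2] = 9F, C[3] = 9E

C[0]: P[0] ⊕ 26 = DD; E(K, DD) = E1.
C[1]: P[1] ⊕ E1 = 21; E(K, 21) = 25.
C[2]: P[2] ⊕ 25 = 9B; E(K, 9B) = 9F.
C[3]: P[3] ⊕ 9F = 9A; E(K, 9A) = 9E.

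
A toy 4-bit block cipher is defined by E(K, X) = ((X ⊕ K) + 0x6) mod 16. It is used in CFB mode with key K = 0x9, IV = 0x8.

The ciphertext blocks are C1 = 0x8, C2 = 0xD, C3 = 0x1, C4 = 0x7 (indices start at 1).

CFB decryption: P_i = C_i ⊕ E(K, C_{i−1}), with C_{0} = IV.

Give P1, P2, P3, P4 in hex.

P1: E(K, 0x8) = 0x7; 0x8 ⊕ 0x7 = 0xF.
P2: E(K, 0x8) = 0x7; 0xD ⊕ 0x7 = 0xA.
P3: E(K, 0xD) = 0xA; 0x1 ⊕ 0xA = 0xB.
P4: E(K, 0x1) = 0xE; 0x7 ⊕ 0xE = 0x9.

P1 = 0xF, P2 = 0xA, P3 = 0xB, P4 = 0x9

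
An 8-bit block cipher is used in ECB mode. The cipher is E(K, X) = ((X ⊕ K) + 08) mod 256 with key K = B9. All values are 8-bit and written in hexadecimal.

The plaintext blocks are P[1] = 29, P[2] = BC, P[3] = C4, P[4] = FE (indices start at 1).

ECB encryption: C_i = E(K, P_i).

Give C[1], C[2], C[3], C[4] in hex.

C[1] = 98, C[2] = 0D, C[3] = 85, C[4] = 4F

C[1]: E(K, 29) = 98.
C[2]: E(K, BC) = 0D.
C[3]: E(K, C4) = 85.
C[4]: E(K, FE) = 4F.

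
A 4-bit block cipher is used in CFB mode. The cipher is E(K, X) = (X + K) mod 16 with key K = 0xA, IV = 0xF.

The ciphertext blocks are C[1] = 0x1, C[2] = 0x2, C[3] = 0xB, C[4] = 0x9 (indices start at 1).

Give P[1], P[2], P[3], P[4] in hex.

CFB decryption: P_i = C_i ⊕ E(K, C_{i−1}), with C_{0} = IV.
P[1]: E(K, 0xF) = 0x9; 0x1 ⊕ 0x9 = 0x8.
P[2]: E(K, 0x1) = 0xB; 0x2 ⊕ 0xB = 0x9.
P[3]: E(K, 0x2) = 0xC; 0xB ⊕ 0xC = 0x7.
P[4]: E(K, 0xB) = 0x5; 0x9 ⊕ 0x5 = 0xC.

P[1] = 0x8, P[2] = 0x9, P[3] = 0x7, P[4] = 0xC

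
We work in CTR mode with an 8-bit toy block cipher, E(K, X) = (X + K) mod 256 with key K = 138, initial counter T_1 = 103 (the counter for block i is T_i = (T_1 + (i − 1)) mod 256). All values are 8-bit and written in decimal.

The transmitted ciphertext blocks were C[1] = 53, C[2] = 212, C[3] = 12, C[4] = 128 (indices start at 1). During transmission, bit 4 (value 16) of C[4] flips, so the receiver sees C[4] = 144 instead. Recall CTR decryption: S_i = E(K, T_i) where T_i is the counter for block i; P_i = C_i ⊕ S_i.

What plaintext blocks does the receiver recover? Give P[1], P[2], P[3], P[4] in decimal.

P[1] = 196, P[2] = 38, P[3] = 255, P[4] = 100

Only C[4] changed, to 144. In CTR, a change in C_i flips the same bit in P_i only; the keystream is unaffected. Decrypting the received ciphertext:
P[1]: T = 103, S = E(K, T) = 241; 53 ⊕ 241 = 196.
P[2]: T = 104, S = E(K, T) = 242; 212 ⊕ 242 = 38.
P[3]: T = 105, S = E(K, T) = 243; 12 ⊕ 243 = 255.
P[4]: T = 106, S = E(K, T) = 244; 144 ⊕ 244 = 100.
Blocks that differ from the original plaintext: P[4].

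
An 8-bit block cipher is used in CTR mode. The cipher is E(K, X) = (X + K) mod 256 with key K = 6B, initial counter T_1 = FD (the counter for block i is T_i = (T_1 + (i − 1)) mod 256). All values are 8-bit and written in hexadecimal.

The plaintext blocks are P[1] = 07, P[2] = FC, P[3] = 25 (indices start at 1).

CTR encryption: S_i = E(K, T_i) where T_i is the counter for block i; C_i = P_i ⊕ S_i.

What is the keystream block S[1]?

C[1]: T = FD, S = E(K, T) = 68; 07 ⊕ 68 = 6F.
So S[1] = 68.

68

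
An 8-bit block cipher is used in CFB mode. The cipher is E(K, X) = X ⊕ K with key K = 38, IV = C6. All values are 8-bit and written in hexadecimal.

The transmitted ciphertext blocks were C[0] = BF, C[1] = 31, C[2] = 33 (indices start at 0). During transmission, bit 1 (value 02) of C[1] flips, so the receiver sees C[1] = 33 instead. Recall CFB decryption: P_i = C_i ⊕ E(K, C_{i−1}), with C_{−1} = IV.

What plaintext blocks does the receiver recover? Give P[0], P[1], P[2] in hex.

Only C[1] changed, to 33. In CFB, a change in C_i flips the same bit in P_i and garbles P_{i+1}. Decrypting the received ciphertext:
P[0]: E(K, C6) = FE; BF ⊕ FE = 41.
P[1]: E(K, BF) = 87; 33 ⊕ 87 = B4.
P[2]: E(K, 33) = 0B; 33 ⊕ 0B = 38.
Blocks that differ from the original plaintext: P[1], P[2].

P[0] = 41, P[1] = B4, P[2] = 38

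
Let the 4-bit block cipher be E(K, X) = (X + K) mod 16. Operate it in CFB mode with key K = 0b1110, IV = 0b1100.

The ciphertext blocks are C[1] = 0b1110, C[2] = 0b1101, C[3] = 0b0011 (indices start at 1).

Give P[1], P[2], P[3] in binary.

P[1] = 0b0100, P[2] = 0b0001, P[3] = 0b1000

CFB decryption: P_i = C_i ⊕ E(K, C_{i−1}), with C_{0} = IV.
P[1]: E(K, 0b1100) = 0b1010; 0b1110 ⊕ 0b1010 = 0b0100.
P[2]: E(K, 0b1110) = 0b1100; 0b1101 ⊕ 0b1100 = 0b0001.
P[3]: E(K, 0b1101) = 0b1011; 0b0011 ⊕ 0b1011 = 0b1000.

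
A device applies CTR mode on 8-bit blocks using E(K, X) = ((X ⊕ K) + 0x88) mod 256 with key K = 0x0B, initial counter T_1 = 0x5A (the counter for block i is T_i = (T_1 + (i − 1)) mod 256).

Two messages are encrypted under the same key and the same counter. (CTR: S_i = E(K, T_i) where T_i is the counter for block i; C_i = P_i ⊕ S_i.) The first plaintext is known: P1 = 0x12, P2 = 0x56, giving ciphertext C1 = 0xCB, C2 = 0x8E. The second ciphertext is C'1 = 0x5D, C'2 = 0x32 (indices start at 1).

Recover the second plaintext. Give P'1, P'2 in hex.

P'1 = 0x84, P'2 = 0xEA

In CTR with a reused counter, both messages share the same keystream S_i, so C_i ⊕ C'_i = P_i ⊕ P'_i and thus P'_i = P_i ⊕ C_i ⊕ C'_i.
P'1: 0x12 ⊕ 0xCB ⊕ 0x5D = 0x84.
P'2: 0x56 ⊕ 0x8E ⊕ 0x32 = 0xEA.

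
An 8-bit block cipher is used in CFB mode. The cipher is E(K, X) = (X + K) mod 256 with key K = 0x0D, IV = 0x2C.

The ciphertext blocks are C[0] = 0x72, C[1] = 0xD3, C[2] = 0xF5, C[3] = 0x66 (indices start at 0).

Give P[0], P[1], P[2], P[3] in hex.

CFB decryption: P_i = C_i ⊕ E(K, C_{i−1}), with C_{−1} = IV.
P[0]: E(K, 0x2C) = 0x39; 0x72 ⊕ 0x39 = 0x4B.
P[1]: E(K, 0x72) = 0x7F; 0xD3 ⊕ 0x7F = 0xAC.
P[2]: E(K, 0xD3) = 0xE0; 0xF5 ⊕ 0xE0 = 0x15.
P[3]: E(K, 0xF5) = 0x02; 0x66 ⊕ 0x02 = 0x64.

P[0] = 0x4B, P[1] = 0xAC, P[2] = 0x15, P[3] = 0x64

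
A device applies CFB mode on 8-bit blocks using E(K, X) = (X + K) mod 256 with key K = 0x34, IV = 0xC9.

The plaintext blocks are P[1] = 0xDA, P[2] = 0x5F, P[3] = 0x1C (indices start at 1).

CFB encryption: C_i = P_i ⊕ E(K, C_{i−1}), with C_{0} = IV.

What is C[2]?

C[1]: E(K, 0xC9) = 0xFD; 0xDA ⊕ 0xFD = 0x27.
C[2]: E(K, 0x27) = 0x5B; 0x5F ⊕ 0x5B = 0x04.

C[2] = 0x04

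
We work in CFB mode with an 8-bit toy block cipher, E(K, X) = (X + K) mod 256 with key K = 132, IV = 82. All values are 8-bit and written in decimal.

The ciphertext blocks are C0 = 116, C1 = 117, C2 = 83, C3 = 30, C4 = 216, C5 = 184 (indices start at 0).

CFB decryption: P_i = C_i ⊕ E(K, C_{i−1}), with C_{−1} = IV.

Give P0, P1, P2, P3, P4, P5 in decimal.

P0: E(K, 82) = 214; 116 ⊕ 214 = 162.
P1: E(K, 116) = 248; 117 ⊕ 248 = 141.
P2: E(K, 117) = 249; 83 ⊕ 249 = 170.
P3: E(K, 83) = 215; 30 ⊕ 215 = 201.
P4: E(K, 30) = 162; 216 ⊕ 162 = 122.
P5: E(K, 216) = 92; 184 ⊕ 92 = 228.

P0 = 162, P1 = 141, P2 = 170, P3 = 201, P4 = 122, P5 = 228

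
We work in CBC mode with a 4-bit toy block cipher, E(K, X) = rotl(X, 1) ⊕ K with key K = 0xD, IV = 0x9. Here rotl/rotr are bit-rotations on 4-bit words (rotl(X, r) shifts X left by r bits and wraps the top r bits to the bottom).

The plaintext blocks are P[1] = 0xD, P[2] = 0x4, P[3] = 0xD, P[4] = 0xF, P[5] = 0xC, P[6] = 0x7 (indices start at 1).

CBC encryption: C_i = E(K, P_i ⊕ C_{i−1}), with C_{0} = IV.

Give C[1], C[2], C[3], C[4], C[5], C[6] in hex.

C[1] = 0x5, C[2] = 0xF, C[3] = 0x9, C[4] = 0x1, C[5] = 0x6, C[6] = 0xF

C[1]: P[1] ⊕ 0x9 = 0x4; E(K, 0x4) = 0x5.
C[2]: P[2] ⊕ 0x5 = 0x1; E(K, 0x1) = 0xF.
C[3]: P[3] ⊕ 0xF = 0x2; E(K, 0x2) = 0x9.
C[4]: P[4] ⊕ 0x9 = 0x6; E(K, 0x6) = 0x1.
C[5]: P[5] ⊕ 0x1 = 0xD; E(K, 0xD) = 0x6.
C[6]: P[6] ⊕ 0x6 = 0x1; E(K, 0x1) = 0xF.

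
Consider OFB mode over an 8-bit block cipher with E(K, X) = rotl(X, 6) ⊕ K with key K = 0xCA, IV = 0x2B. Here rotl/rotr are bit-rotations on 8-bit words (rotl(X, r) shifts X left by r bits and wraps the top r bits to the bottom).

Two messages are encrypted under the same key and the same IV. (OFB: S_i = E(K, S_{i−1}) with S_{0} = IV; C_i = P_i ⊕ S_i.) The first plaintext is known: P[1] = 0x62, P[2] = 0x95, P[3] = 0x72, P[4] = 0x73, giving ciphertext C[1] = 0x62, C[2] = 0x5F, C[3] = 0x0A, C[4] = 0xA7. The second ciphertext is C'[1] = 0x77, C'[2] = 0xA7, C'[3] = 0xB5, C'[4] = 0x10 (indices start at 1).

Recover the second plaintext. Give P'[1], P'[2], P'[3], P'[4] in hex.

P'[1] = 0x77, P'[2] = 0x6D, P'[3] = 0xCD, P'[4] = 0xC4

In OFB with a reused IV, both messages share the same keystream S_i, so C_i ⊕ C'_i = P_i ⊕ P'_i and thus P'_i = P_i ⊕ C_i ⊕ C'_i.
P'[1]: 0x62 ⊕ 0x62 ⊕ 0x77 = 0x77.
P'[2]: 0x95 ⊕ 0x5F ⊕ 0xA7 = 0x6D.
P'[3]: 0x72 ⊕ 0x0A ⊕ 0xB5 = 0xCD.
P'[4]: 0x73 ⊕ 0xA7 ⊕ 0x10 = 0xC4.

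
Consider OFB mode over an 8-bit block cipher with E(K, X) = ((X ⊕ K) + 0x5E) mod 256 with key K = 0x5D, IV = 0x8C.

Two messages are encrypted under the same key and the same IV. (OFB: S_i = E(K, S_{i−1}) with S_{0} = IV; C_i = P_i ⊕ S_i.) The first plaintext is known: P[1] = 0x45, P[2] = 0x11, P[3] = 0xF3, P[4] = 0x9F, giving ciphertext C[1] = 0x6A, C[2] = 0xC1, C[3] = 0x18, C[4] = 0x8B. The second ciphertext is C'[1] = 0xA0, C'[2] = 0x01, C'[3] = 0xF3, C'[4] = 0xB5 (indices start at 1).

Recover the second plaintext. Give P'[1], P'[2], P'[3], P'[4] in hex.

P'[1] = 0x8F, P'[2] = 0xD1, P'[3] = 0x18, P'[4] = 0xA1

In OFB with a reused IV, both messages share the same keystream S_i, so C_i ⊕ C'_i = P_i ⊕ P'_i and thus P'_i = P_i ⊕ C_i ⊕ C'_i.
P'[1]: 0x45 ⊕ 0x6A ⊕ 0xA0 = 0x8F.
P'[2]: 0x11 ⊕ 0xC1 ⊕ 0x01 = 0xD1.
P'[3]: 0xF3 ⊕ 0x18 ⊕ 0xF3 = 0x18.
P'[4]: 0x9F ⊕ 0x8B ⊕ 0xB5 = 0xA1.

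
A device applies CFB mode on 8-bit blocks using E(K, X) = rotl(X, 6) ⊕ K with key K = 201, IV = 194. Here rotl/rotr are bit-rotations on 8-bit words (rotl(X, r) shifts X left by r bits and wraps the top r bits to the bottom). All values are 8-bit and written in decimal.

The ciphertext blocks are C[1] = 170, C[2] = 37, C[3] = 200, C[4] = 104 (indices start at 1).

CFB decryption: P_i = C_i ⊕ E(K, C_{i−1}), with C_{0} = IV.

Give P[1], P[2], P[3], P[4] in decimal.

P[1] = 211, P[2] = 70, P[3] = 72, P[4] = 147

P[1]: E(K, 194) = 121; 170 ⊕ 121 = 211.
P[2]: E(K, 170) = 99; 37 ⊕ 99 = 70.
P[3]: E(K, 37) = 128; 200 ⊕ 128 = 72.
P[4]: E(K, 200) = 251; 104 ⊕ 251 = 147.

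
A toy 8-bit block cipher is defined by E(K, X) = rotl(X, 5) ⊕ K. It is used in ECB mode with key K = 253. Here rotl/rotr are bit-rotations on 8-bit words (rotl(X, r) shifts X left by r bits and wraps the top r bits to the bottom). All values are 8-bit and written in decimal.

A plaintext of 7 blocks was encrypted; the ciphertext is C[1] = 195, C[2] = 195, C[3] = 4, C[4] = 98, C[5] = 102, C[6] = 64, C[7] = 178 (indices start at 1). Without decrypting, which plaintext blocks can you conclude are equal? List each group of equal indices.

ECB encrypts each block independently with the same key, so equal ciphertext blocks imply equal plaintext blocks.
C[1] = C[2] = 195, so P[1] = P[2].

P[1] = P[2]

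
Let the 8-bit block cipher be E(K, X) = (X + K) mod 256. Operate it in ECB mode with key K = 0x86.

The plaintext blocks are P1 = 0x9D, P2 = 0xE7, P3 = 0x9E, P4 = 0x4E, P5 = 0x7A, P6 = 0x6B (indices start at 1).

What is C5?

ECB encryption: C_i = E(K, P_i).
C5: E(K, 0x7A) = 0x00.

C5 = 0x00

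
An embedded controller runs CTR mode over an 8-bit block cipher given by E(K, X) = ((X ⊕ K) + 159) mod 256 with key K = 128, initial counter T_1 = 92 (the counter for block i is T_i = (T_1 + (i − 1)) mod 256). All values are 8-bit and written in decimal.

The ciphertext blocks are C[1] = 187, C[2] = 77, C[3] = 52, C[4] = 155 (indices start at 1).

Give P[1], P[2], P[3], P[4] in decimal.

P[1] = 192, P[2] = 49, P[3] = 73, P[4] = 229

CTR decryption: S_i = E(K, T_i) where T_i is the counter for block i; P_i = C_i ⊕ S_i.
P[1]: T = 92, S = E(K, T) = 123; 187 ⊕ 123 = 192.
P[2]: T = 93, S = E(K, T) = 124; 77 ⊕ 124 = 49.
P[3]: T = 94, S = E(K, T) = 125; 52 ⊕ 125 = 73.
P[4]: T = 95, S = E(K, T) = 126; 155 ⊕ 126 = 229.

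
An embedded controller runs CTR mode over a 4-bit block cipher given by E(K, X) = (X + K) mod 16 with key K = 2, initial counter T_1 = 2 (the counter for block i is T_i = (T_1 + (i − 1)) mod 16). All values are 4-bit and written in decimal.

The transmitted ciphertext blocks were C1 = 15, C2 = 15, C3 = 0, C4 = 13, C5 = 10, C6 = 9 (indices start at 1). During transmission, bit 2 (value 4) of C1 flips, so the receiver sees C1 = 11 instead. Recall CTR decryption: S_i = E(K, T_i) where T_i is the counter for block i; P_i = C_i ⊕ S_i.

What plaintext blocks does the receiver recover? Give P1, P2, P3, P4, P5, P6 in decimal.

Only C1 changed, to 11. In CTR, a change in C_i flips the same bit in P_i only; the keystream is unaffected. Decrypting the received ciphertext:
P1: T = 2, S = E(K, T) = 4; 11 ⊕ 4 = 15.
P2: T = 3, S = E(K, T) = 5; 15 ⊕ 5 = 10.
P3: T = 4, S = E(K, T) = 6; 0 ⊕ 6 = 6.
P4: T = 5, S = E(K, T) = 7; 13 ⊕ 7 = 10.
P5: T = 6, S = E(K, T) = 8; 10 ⊕ 8 = 2.
P6: T = 7, S = E(K, T) = 9; 9 ⊕ 9 = 0.
Blocks that differ from the original plaintext: P1.

P1 = 15, P2 = 10, P3 = 6, P4 = 10, P5 = 2, P6 = 0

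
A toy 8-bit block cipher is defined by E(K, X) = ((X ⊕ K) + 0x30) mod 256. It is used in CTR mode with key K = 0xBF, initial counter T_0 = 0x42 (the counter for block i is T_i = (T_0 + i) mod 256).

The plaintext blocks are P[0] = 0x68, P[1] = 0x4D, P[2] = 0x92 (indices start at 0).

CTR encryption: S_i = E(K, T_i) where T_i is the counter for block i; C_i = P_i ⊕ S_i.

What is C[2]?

C[2] = 0xB9

C[0]: T = 0x42, S = E(K, T) = 0x2D; 0x68 ⊕ 0x2D = 0x45.
C[1]: T = 0x43, S = E(K, T) = 0x2C; 0x4D ⊕ 0x2C = 0x61.
C[2]: T = 0x44, S = E(K, T) = 0x2B; 0x92 ⊕ 0x2B = 0xB9.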